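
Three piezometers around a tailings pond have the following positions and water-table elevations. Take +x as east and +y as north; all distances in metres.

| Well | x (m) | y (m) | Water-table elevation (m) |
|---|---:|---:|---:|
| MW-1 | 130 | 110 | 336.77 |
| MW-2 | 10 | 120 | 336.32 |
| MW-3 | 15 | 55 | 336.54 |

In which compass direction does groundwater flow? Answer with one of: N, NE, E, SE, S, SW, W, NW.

With h = a·x + b·y + c and MW-1 as origin, the differences give:
  (-120)·a + 10·b = -0.45
  (-115)·a + (-55)·b = -0.23
Eliminate b (×(-55) and ×10, subtract): 7750·a = 27.050 → a = ∂h/∂x = +0.003490
Back-substitute: b = ∂h/∂y = -0.003116.
Flow = −∇h = (-0.003490 east, +0.003116 north), which points northwest.

NW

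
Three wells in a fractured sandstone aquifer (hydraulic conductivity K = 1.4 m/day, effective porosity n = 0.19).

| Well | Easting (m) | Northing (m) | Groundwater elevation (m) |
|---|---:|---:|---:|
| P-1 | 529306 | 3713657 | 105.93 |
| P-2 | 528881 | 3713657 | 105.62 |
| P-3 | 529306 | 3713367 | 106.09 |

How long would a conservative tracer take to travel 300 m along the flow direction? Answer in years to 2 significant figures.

120 years

∂h/∂x = (105.62 − 105.93) / (528881 − 529306) = +0.0007294
∂h/∂y = (106.09 − 105.93) / (3713367 − 3713657) = -0.0005517
|∇h| = √(0.0007294² + -0.0005517²) = 0.0009145
Seepage velocity v = K·i/n = 1.4 × 0.0009145 / 0.19 = 0.006738 m/day.
t = 300 / 0.006738 = 4.452e+04 days = 122 years.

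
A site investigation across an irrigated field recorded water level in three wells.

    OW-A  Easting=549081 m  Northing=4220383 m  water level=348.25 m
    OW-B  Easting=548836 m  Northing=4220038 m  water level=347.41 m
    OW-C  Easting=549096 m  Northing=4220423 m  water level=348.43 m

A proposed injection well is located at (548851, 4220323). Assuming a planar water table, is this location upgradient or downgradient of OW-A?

Differences from OW-A: to OW-B (Δx, Δy, Δh) = (-245, -345, -0.84); to OW-C = (15, 40, +0.18).
Solve a·Δx + b·Δy = Δh: det = (-245)·40 − 15·(-345) = -4625.
∂h/∂x = [(-0.84)·40 − (+0.18)·(-345)] / -4625 = -0.006162
∂h/∂y = [(-245)·(+0.18) − 15·(-0.84)] / -4625 = +0.006811
Head at (548851, 4220323) = 348.25 + (-0.006162)·(-230) + (+0.006811)·(-60) = 349.26 m.
That is higher than the 348.25 m at OW-A, so the point is upgradient.

upgradient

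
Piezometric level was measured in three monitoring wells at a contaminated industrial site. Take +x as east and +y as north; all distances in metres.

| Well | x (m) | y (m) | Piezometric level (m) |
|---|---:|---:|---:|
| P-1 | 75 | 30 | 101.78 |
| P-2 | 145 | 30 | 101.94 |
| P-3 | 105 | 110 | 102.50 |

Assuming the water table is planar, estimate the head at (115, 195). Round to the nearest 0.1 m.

103.2 m

Differences from P-1: to P-2 (Δx, Δy, Δh) = (70, 0, +0.16); to P-3 = (30, 80, +0.72).
Determinant of the coordinate differences = 70·80 − 30·0 = 5600.
∂h/∂x = [(+0.16)·80 − (+0.72)·0] / 5600 = +0.002286
∂h/∂y = [70·(+0.72) − 30·(+0.16)] / 5600 = +0.008143
h(115, 195) = 101.78 + (+0.002286)·(40) + (+0.008143)·(165) = 101.78 +0.091 +1.344 = 103.215 m.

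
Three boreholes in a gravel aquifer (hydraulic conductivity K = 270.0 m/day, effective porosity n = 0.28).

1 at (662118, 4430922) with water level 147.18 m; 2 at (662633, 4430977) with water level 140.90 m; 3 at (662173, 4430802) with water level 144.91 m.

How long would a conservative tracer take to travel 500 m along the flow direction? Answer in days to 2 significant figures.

Three-point gradient (reference 1): Δ to 2 = (515, 55, -6.28), Δ to 3 = (55, -120, -2.27).
∂h/∂x = -0.01355, ∂h/∂y = +0.01271 (det = -64825).
|∇h| = √(-0.01355² + 0.01271²) = 0.01858
Seepage velocity v = K·i/n = 270.0 × 0.01858 / 0.28 = 17.92 m/day.
t = 500 / 17.92 = 27.9 days.

28 days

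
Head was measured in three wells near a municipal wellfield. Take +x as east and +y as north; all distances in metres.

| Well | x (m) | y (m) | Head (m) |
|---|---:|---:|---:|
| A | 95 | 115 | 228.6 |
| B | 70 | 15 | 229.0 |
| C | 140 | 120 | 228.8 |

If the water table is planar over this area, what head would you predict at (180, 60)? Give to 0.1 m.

With h = a·x + b·y + c and A as origin, the differences give:
  (-25)·a + (-100)·b = +0.4
  45·a + 5·b = +0.2
Eliminate b (×5 and ×(-100), subtract): 4375·a = 22.00 → a = ∂h/∂x = +0.005029
Back-substitute: b = ∂h/∂y = -0.005257.
h(180, 60) = 228.6 + (+0.005029)·(85) + (-0.005257)·(-55) = 228.6 +0.427 +0.289 = 229.317 m.

229.3 m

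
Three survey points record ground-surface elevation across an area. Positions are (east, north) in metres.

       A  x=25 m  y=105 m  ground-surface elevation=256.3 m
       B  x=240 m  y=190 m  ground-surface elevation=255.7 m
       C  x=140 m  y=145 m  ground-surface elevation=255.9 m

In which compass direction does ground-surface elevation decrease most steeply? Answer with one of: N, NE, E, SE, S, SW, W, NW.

SE

With z = a·x + b·y + c and A as origin, the differences give:
  215·a + 85·b = -0.6
  115·a + 40·b = -0.4
Eliminate b (×40 and ×85, subtract): -1175·a = 10.00 → a = ∂z/∂x = -0.008511
Back-substitute: b = ∂z/∂y = +0.01447.
Steepest decrease is along −∇f = (+0.008511 E, -0.01447 N) → southeast.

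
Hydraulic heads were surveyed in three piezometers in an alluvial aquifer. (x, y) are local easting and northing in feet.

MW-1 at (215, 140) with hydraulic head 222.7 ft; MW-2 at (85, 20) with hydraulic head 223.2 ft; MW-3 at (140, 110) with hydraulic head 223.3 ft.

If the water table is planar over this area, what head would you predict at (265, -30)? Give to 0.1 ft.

220.8 ft

Taking MW-1 as reference: MW-2−MW-1 = (-130, -120, +0.5); MW-3−MW-1 = (-75, -30, +0.6).
Determinant of the coordinate differences = (-130)·(-30) − (-75)·(-120) = -5100.
∂h/∂x = [(+0.5)·(-30) − (+0.6)·(-120)] / -5100 = -0.01118
∂h/∂y = [(-130)·(+0.6) − (-75)·(+0.5)] / -5100 = +0.007941
h(265, -30) = 222.7 + (-0.01118)·(50) + (+0.007941)·(-170) = 222.7 -0.559 -1.350 = 220.791 ft.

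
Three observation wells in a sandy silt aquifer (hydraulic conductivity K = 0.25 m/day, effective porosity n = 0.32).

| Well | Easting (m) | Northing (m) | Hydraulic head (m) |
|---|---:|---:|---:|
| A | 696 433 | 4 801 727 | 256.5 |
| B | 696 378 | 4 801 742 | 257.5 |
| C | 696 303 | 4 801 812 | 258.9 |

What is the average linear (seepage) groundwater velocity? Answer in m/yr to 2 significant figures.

5.1 m/yr

Differences from A: to B (Δx, Δy, Δh) = (-55, 15, +1.0); to C = (-130, 85, +2.4).
Solve a·Δx + b·Δy = Δh: det = (-55)·85 − (-130)·15 = -2725.
∂h/∂x = [(+1.0)·85 − (+2.4)·15] / -2725 = -0.01798
∂h/∂y = [(-55)·(+2.4) − (-130)·(+1.0)] / -2725 = +0.0007339
|∇h| = √(-0.01798² + 0.0007339²) = 0.01799
Seepage velocity v = K·i/n = 0.25 × 0.01799 / 0.32 = 0.01405 m/day = 5.132 m/yr.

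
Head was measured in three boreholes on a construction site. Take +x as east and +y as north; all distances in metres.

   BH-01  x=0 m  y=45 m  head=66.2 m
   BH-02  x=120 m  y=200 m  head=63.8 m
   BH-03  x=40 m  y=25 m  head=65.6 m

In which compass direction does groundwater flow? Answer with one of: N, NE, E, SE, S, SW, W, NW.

E

Differences from BH-01: to BH-02 (Δx, Δy, Δh) = (120, 155, -2.4); to BH-03 = (40, -20, -0.6).
Determinant of the coordinate differences = 120·(-20) − 40·155 = -8600.
∂h/∂x = [(-2.4)·(-20) − (-0.6)·155] / -8600 = -0.01640
∂h/∂y = [120·(-0.6) − 40·(-2.4)] / -8600 = -0.002791
Flow = −∇h = (+0.01640 east, +0.002791 north), which points east.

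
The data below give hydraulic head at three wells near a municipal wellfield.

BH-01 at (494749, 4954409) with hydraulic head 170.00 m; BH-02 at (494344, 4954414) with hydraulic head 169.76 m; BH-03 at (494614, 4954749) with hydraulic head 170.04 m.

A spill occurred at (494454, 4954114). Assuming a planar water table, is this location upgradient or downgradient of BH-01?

downgradient

With h = a·x + b·y + c and BH-01 as origin, the differences give:
  (-405)·a + 5·b = -0.24
  (-135)·a + 340·b = +0.04
Eliminate b (×340 and ×5, subtract): -137025·a = -81.800 → a = ∂h/∂x = +0.0005970
Back-substitute: b = ∂h/∂y = +0.0003547.
Head at (494454, 4954114) = 170.00 + (+0.0005970)·(-295) + (+0.0003547)·(-295) = 169.72 m.
That is lower than the 170.00 m at BH-01, so the point is downgradient.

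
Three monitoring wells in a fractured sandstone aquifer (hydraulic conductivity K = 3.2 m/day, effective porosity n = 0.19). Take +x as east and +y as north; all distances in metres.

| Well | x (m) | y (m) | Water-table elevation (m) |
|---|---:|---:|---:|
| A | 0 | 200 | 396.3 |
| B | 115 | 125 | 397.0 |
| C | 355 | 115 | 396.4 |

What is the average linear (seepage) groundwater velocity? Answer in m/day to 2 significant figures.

0.24 m/day

Three-point gradient (reference A): Δ to B = (115, -75, +0.7), Δ to C = (355, -85, +0.1).
∂h/∂x = -0.003086, ∂h/∂y = -0.01407 (det = 16850).
|∇h| = √(-0.003086² + -0.01407²) = 0.0144
Seepage velocity v = K·i/n = 3.2 × 0.0144 / 0.19 = 0.2425 m/day.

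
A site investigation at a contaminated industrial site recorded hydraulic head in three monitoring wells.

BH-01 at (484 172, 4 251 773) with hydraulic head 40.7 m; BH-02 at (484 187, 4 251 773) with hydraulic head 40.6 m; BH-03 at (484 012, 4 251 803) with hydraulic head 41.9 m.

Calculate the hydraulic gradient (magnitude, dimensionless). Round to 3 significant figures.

0.00801

Differences from BH-01: to BH-02 (Δx, Δy, Δh) = (15, 0, -0.1); to BH-03 = (-160, 30, +1.2).
Determinant of the coordinate differences = 15·30 − (-160)·0 = 450.
∂h/∂x = [(-0.1)·30 − (+1.2)·0] / 450 = -0.006667
∂h/∂y = [15·(+1.2) − (-160)·(-0.1)] / 450 = +0.004444
|∇h| = √(-0.006667² + 0.004444²) = 0.008012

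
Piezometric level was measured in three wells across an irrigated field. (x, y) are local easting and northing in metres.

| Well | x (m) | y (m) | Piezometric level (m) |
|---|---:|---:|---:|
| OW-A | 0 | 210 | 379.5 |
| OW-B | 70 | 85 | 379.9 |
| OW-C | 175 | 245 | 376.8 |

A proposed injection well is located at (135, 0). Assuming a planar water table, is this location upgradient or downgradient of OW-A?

upgradient

Taking OW-A as reference: OW-B−OW-A = (70, -125, +0.4); OW-C−OW-A = (175, 35, -2.7).
Determinant of the coordinate differences = 70·35 − 175·(-125) = 24325.
∂h/∂x = [(+0.4)·35 − (-2.7)·(-125)] / 24325 = -0.01330
∂h/∂y = [70·(-2.7) − 175·(+0.4)] / 24325 = -0.01065
Head at (135, 0) = 379.5 + (-0.01330)·(135) + (-0.01065)·(-210) = 379.94 m.
That is higher than the 379.5 m at OW-A, so the point is upgradient.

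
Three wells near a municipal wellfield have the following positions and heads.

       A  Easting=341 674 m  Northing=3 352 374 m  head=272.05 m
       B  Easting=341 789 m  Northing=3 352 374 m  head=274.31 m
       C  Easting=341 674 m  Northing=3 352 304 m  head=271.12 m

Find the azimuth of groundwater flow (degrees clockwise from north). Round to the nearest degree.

∂h/∂x = (274.31 − 272.05) / (341789 − 341674) = +0.01965
∂h/∂y = (271.12 − 272.05) / (3352304 − 3352374) = +0.01329
Flow direction (−∇h) has components (-0.01965 E, -0.01329 N).
Azimuth = atan2(E, N) = atan2(-0.01965, -0.01329) = 235.9° ≈ 236°.

236°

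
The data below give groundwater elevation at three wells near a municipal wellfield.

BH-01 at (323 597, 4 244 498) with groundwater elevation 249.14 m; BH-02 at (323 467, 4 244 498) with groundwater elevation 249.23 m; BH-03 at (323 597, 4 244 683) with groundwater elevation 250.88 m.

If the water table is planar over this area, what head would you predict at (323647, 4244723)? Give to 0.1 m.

∂h/∂x = (249.23 − 249.14) / (323467 − 323597) = -0.0006923
∂h/∂y = (250.88 − 249.14) / (4244683 − 4244498) = +0.009405
h(323647, 4244723) = 249.14 + (-0.0006923)·(50) + (+0.009405)·(225) = 249.14 -0.035 +2.116 = 251.222 m.

251.2 m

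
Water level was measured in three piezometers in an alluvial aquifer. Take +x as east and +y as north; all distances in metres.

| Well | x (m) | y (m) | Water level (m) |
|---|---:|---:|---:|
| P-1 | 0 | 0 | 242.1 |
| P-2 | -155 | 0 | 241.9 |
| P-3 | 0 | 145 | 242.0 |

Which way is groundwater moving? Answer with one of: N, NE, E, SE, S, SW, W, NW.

∂h/∂x = (241.9 − 242.1) / (-155 − 0) = +0.001290
∂h/∂y = (242.0 − 242.1) / (145 − 0) = -0.0006897
Flow = −∇h = (-0.001290 east, +0.0006897 north), which points northwest.

NW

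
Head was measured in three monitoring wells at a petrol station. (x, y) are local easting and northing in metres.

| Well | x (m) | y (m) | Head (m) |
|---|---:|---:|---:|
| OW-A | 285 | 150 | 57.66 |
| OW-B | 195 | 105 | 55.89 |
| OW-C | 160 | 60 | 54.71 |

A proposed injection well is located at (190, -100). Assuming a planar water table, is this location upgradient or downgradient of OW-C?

Taking OW-A as reference: OW-B−OW-A = (-90, -45, -1.77); OW-C−OW-A = (-125, -90, -2.95).
Determinant of the coordinate differences = (-90)·(-90) − (-125)·(-45) = 2475.
∂h/∂x = [(-1.77)·(-90) − (-2.95)·(-45)] / 2475 = +0.01073
∂h/∂y = [(-90)·(-2.95) − (-125)·(-1.77)] / 2475 = +0.01788
Head at (190, -100) = 57.66 + (+0.01073)·(-95) + (+0.01788)·(-250) = 52.17 m.
That is lower than the 54.71 m at OW-C, so the point is downgradient.

downgradient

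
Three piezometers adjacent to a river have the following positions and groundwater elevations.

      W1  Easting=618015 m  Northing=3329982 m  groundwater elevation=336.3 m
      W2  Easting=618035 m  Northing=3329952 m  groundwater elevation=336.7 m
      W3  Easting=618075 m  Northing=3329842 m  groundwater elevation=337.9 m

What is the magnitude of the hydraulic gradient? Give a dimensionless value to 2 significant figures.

Taking W1 as reference: W2−W1 = (20, -30, +0.4); W3−W1 = (60, -140, +1.6).
Solve a·Δx + b·Δy = Δh: det = 20·(-140) − 60·(-30) = -1000.
∂h/∂x = [(+0.4)·(-140) − (+1.6)·(-30)] / -1000 = +0.008000
∂h/∂y = [20·(+1.6) − 60·(+0.4)] / -1000 = -0.008000
|∇h| = √(0.008000² + -0.008000²) = 0.01131

0.011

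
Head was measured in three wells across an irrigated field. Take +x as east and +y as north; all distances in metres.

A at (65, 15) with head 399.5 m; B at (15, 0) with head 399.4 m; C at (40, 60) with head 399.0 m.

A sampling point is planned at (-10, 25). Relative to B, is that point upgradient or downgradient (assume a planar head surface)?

Taking A as reference: B−A = (-50, -15, -0.1); C−A = (-25, 45, -0.5).
Solve a·Δx + b·Δy = Δh: det = (-50)·45 − (-25)·(-15) = -2625.
∂h/∂x = [(-0.1)·45 − (-0.5)·(-15)] / -2625 = +0.004571
∂h/∂y = [(-50)·(-0.5) − (-25)·(-0.1)] / -2625 = -0.008571
Head at (-10, 25) = 399.5 + (+0.004571)·(-75) + (-0.008571)·(10) = 399.07 m.
That is lower than the 399.4 m at B, so the point is downgradient.

downgradient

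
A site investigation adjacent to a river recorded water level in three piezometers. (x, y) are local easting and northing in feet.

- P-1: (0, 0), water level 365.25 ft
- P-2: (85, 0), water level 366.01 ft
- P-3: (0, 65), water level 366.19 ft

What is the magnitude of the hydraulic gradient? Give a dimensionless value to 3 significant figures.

0.0170

∂h/∂x = (366.01 − 365.25) / (85 − 0) = +0.008941
∂h/∂y = (366.19 − 365.25) / (65 − 0) = +0.01446
|∇h| = √(0.008941² + 0.01446²) = 0.017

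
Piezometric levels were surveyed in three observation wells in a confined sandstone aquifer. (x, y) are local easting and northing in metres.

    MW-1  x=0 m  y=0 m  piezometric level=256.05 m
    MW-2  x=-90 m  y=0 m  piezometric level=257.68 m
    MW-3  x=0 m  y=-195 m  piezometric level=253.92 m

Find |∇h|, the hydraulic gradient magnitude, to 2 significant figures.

0.021

∂h/∂x = (257.68 − 256.05) / (-90 − 0) = -0.01811
∂h/∂y = (253.92 − 256.05) / (-195 − 0) = +0.01092
|∇h| = √(-0.01811² + 0.01092²) = 0.02115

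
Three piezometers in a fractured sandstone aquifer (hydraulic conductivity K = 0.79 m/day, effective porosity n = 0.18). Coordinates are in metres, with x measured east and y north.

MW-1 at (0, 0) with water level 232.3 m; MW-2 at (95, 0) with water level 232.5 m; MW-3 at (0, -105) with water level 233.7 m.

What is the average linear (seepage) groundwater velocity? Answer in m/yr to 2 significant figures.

∂h/∂x = (232.5 − 232.3) / (95 − 0) = +0.002105
∂h/∂y = (233.7 − 232.3) / (-105 − 0) = -0.01333
|∇h| = √(0.002105² + -0.01333²) = 0.0135
Seepage velocity v = K·i/n = 0.79 × 0.0135 / 0.18 = 0.05925 m/day = 21.64 m/yr.

22 m/yr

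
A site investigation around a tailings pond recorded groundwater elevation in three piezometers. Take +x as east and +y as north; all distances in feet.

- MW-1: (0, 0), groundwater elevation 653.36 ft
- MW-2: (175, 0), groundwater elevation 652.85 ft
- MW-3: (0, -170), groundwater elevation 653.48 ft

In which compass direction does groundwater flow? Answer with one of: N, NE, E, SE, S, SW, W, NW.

E

∂h/∂x = (652.85 − 653.36) / (175 − 0) = -0.002914
∂h/∂y = (653.48 − 653.36) / (-170 − 0) = -0.0007059
Flow = −∇h = (+0.002914 east, +0.0007059 north), which points east.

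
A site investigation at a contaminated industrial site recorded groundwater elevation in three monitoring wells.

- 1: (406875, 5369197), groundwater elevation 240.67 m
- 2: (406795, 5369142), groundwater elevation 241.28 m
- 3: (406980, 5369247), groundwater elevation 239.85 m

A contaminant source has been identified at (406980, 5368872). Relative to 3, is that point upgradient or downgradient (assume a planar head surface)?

Taking 1 as reference: 2−1 = (-80, -55, +0.61); 3−1 = (105, 50, -0.82).
Solve a·Δx + b·Δy = Δh: det = (-80)·50 − 105·(-55) = 1775.
∂h/∂x = [(+0.61)·50 − (-0.82)·(-55)] / 1775 = -0.008225
∂h/∂y = [(-80)·(-0.82) − 105·(+0.61)] / 1775 = +0.0008732
Head at (406980, 5368872) = 240.67 + (-0.008225)·(105) + (+0.0008732)·(-325) = 239.52 m.
That is lower than the 239.85 m at 3, so the point is downgradient.

downgradient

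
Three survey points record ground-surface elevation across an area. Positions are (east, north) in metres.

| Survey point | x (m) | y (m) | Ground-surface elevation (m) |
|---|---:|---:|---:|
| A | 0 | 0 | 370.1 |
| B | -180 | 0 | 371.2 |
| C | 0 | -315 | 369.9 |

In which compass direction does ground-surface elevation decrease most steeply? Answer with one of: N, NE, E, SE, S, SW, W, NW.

∂z/∂x = (371.2 − 370.1) / (-180 − 0) = -0.006111
∂z/∂y = (369.9 − 370.1) / (-315 − 0) = +0.0006349
Steepest decrease is along −∇f = (+0.006111 E, -0.0006349 N) → east.

E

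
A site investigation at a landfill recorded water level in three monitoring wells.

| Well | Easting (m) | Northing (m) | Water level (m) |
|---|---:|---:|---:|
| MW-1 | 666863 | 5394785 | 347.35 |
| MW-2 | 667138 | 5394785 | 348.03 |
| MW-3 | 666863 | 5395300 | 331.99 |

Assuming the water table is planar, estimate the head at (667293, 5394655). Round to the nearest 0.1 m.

∂h/∂x = (348.03 − 347.35) / (667138 − 666863) = +0.002473
∂h/∂y = (331.99 − 347.35) / (5395300 − 5394785) = -0.02983
h(667293, 5394655) = 347.35 + (+0.002473)·(430) + (-0.02983)·(-130) = 347.35 +1.063 +3.877 = 352.291 m.

352.3 m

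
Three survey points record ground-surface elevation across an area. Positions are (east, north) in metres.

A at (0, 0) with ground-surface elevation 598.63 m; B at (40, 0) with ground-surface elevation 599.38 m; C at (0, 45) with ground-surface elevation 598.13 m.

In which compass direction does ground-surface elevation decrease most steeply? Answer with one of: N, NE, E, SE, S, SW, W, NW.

NW

∂z/∂x = (599.38 − 598.63) / (40 − 0) = +0.01875
∂z/∂y = (598.13 − 598.63) / (45 − 0) = -0.01111
Steepest decrease is along −∇f = (-0.01875 E, +0.01111 N) → northwest.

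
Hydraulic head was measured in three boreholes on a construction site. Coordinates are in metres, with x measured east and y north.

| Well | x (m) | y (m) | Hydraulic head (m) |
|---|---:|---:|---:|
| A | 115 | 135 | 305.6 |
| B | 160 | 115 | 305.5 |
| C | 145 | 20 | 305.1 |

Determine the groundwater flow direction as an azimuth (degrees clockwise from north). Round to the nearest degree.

176°

Taking A as reference: B−A = (45, -20, -0.1); C−A = (30, -115, -0.5).
Solve a·Δx + b·Δy = Δh: det = 45·(-115) − 30·(-20) = -4575.
∂h/∂x = [(-0.1)·(-115) − (-0.5)·(-20)] / -4575 = -0.0003279
∂h/∂y = [45·(-0.5) − 30·(-0.1)] / -4575 = +0.004262
Flow direction (−∇h) has components (+0.0003279 E, -0.004262 N).
Azimuth = atan2(E, N) = atan2(+0.0003279, -0.004262) = 175.6° ≈ 176°.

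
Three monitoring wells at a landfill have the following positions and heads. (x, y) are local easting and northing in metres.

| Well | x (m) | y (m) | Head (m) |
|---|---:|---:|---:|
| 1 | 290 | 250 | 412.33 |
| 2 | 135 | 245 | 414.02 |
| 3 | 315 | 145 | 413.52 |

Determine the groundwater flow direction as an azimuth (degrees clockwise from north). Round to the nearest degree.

Three-point gradient (reference 1): Δ to 2 = (-155, -5, +1.69), Δ to 3 = (25, -105, +1.19).
∂h/∂x = -0.01046, ∂h/∂y = -0.01382 (det = 16400).
Flow direction (−∇h) has components (+0.01046 E, +0.01382 N).
Azimuth = atan2(E, N) = atan2(+0.01046, +0.01382) = 37.1° ≈ 037°.

037°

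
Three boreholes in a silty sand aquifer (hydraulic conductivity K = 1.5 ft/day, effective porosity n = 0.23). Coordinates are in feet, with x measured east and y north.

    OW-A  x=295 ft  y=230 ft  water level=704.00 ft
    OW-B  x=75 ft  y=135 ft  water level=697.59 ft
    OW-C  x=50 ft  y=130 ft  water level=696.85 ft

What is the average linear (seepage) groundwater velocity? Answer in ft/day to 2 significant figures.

0.20 ft/day

With h = a·x + b·y + c and OW-A as origin, the differences give:
  (-220)·a + (-95)·b = -6.41
  (-245)·a + (-100)·b = -7.15
Eliminate b (×(-100) and ×(-95), subtract): -1275·a = -38.250 → a = ∂h/∂x = +0.03000
Back-substitute: b = ∂h/∂y = -0.002000.
|∇h| = √(0.03000² + -0.002000²) = 0.03007
Seepage velocity v = K·i/n = 1.5 × 0.03007 / 0.23 = 0.1961 ft/day.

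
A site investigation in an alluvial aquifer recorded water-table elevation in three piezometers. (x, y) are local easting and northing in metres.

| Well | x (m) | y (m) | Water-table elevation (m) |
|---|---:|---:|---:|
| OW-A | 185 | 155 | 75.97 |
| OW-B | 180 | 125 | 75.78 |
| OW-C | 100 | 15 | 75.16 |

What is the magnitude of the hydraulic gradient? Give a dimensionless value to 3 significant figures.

Taking OW-A as reference: OW-B−OW-A = (-5, -30, -0.19); OW-C−OW-A = (-85, -140, -0.81).
Solve a·Δx + b·Δy = Δh: det = (-5)·(-140) − (-85)·(-30) = -1850.
∂h/∂x = [(-0.19)·(-140) − (-0.81)·(-30)] / -1850 = -0.001243
∂h/∂y = [(-5)·(-0.81) − (-85)·(-0.19)] / -1850 = +0.006541
|∇h| = √(-0.001243² + 0.006541²) = 0.006658

0.00666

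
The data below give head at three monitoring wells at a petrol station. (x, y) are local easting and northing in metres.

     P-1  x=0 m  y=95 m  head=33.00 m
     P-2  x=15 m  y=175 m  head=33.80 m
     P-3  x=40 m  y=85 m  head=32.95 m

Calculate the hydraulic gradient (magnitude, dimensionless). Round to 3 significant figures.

With h = a·x + b·y + c and P-1 as origin, the differences give:
  15·a + 80·b = +0.80
  40·a + (-10)·b = -0.05
Eliminate b (×(-10) and ×80, subtract): -3350·a = -4.000 → a = ∂h/∂x = +0.001194
Back-substitute: b = ∂h/∂y = +0.009776.
|∇h| = √(0.001194² + 0.009776²) = 0.009849

0.00985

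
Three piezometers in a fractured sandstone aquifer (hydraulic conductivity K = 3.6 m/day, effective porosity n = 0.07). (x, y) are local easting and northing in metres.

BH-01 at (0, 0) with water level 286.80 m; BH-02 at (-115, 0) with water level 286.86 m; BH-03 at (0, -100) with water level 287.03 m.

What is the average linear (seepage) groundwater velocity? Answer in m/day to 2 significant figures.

0.12 m/day

∂h/∂x = (286.86 − 286.80) / (-115 − 0) = -0.0005217
∂h/∂y = (287.03 − 286.80) / (-100 − 0) = -0.002300
|∇h| = √(-0.0005217² + -0.002300²) = 0.002358
Seepage velocity v = K·i/n = 3.6 × 0.002358 / 0.07 = 0.1213 m/day.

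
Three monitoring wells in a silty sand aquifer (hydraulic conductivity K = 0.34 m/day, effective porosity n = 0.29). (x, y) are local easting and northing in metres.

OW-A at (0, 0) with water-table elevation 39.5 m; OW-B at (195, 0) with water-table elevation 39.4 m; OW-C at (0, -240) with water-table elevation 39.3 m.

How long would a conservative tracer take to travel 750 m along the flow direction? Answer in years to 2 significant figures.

1800 years

∂h/∂x = (39.4 − 39.5) / (195 − 0) = -0.0005128
∂h/∂y = (39.3 − 39.5) / (-240 − 0) = +0.0008333
|∇h| = √(-0.0005128² + 0.0008333²) = 0.0009784
Seepage velocity v = K·i/n = 0.34 × 0.0009784 / 0.29 = 0.001147 m/day.
t = 750 / 0.001147 = 6.539e+05 days = 1.79e+03 years.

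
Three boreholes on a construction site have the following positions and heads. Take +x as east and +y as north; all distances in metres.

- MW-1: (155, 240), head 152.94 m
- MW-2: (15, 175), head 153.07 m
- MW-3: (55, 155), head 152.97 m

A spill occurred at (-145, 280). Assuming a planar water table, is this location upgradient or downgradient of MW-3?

Taking MW-1 as reference: MW-2−MW-1 = (-140, -65, +0.13); MW-3−MW-1 = (-100, -85, +0.03).
Determinant of the coordinate differences = (-140)·(-85) − (-100)·(-65) = 5400.
∂h/∂x = [(+0.13)·(-85) − (+0.03)·(-65)] / 5400 = -0.001685
∂h/∂y = [(-140)·(+0.03) − (-100)·(+0.13)] / 5400 = +0.001630
Head at (-145, 280) = 152.94 + (-0.001685)·(-300) + (+0.001630)·(40) = 153.51 m.
That is higher than the 152.97 m at MW-3, so the point is upgradient.

upgradient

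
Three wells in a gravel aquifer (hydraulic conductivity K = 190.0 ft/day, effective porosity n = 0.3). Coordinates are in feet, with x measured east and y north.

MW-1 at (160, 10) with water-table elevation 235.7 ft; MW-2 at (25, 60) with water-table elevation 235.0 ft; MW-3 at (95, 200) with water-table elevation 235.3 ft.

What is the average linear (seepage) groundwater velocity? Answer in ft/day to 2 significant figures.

With h = a·x + b·y + c and MW-1 as origin, the differences give:
  (-135)·a + 50·b = -0.7
  (-65)·a + 190·b = -0.4
Eliminate b (×190 and ×50, subtract): -22400·a = -113.00 → a = ∂h/∂x = +0.005045
Back-substitute: b = ∂h/∂y = -0.0003795.
|∇h| = √(0.005045² + -0.0003795²) = 0.005059
Seepage velocity v = K·i/n = 190.0 × 0.005059 / 0.3 = 3.204 ft/day.

3.2 ft/day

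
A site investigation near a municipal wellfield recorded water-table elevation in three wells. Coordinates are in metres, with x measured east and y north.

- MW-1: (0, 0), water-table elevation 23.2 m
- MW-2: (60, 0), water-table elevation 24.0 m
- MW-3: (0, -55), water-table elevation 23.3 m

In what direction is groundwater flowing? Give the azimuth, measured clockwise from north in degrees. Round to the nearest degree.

278°

∂h/∂x = (24.0 − 23.2) / (60 − 0) = +0.01333
∂h/∂y = (23.3 − 23.2) / (-55 − 0) = -0.001818
Flow direction (−∇h) has components (-0.01333 E, +0.001818 N).
Azimuth = atan2(E, N) = atan2(-0.01333, +0.001818) = 277.8° ≈ 278°.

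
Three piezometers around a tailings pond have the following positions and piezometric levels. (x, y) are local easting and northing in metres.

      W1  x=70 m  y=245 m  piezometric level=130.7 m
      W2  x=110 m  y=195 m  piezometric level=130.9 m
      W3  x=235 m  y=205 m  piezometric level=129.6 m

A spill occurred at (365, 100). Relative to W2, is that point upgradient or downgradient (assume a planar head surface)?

downgradient

With h = a·x + b·y + c and W1 as origin, the differences give:
  40·a + (-50)·b = +0.2
  165·a + (-40)·b = -1.1
Eliminate b (×(-40) and ×(-50), subtract): 6650·a = -63.00 → a = ∂h/∂x = -0.009474
Back-substitute: b = ∂h/∂y = -0.01158.
Head at (365, 100) = 130.7 + (-0.009474)·(295) + (-0.01158)·(-145) = 129.58 m.
That is lower than the 130.9 m at W2, so the point is downgradient.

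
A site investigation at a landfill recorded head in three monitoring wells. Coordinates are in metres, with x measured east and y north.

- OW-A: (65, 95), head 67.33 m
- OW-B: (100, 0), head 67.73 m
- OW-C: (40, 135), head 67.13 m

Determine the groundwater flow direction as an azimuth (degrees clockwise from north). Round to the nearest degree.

Taking OW-A as reference: OW-B−OW-A = (35, -95, +0.40); OW-C−OW-A = (-25, 40, -0.20).
Solve a·Δx + b·Δy = Δh: det = 35·40 − (-25)·(-95) = -975.
∂h/∂x = [(+0.40)·40 − (-0.20)·(-95)] / -975 = +0.003077
∂h/∂y = [35·(-0.20) − (-25)·(+0.40)] / -975 = -0.003077
Flow direction (−∇h) has components (-0.003077 E, +0.003077 N).
Azimuth = atan2(E, N) = atan2(-0.003077, +0.003077) = 315.0° ≈ 315°.

315°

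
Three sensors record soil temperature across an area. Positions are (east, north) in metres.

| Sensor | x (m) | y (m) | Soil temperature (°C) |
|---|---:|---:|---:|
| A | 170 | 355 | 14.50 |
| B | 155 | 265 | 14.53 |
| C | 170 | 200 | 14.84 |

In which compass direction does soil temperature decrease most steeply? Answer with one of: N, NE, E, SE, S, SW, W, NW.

Taking A as reference: B−A = (-15, -90, +0.03); C−A = (0, -155, +0.34).
Determinant of the coordinate differences = (-15)·(-155) − 0·(-90) = 2325.
∂T/∂x = [(+0.03)·(-155) − (+0.34)·(-90)] / 2325 = +0.01116
∂T/∂y = [(-15)·(+0.34) − 0·(+0.03)] / 2325 = -0.002194
Steepest decrease is along −∇f = (-0.01116 E, +0.002194 N) → west.

W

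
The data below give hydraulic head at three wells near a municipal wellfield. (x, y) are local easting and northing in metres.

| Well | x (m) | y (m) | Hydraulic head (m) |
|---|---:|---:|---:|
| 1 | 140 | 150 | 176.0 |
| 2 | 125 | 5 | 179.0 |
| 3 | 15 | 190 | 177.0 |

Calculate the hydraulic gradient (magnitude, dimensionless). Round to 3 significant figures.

0.0239

Taking 1 as reference: 2−1 = (-15, -145, +3.0); 3−1 = (-125, 40, +1.0).
Solve a·Δx + b·Δy = Δh: det = (-15)·40 − (-125)·(-145) = -18725.
∂h/∂x = [(+3.0)·40 − (+1.0)·(-145)] / -18725 = -0.01415
∂h/∂y = [(-15)·(+1.0) − (-125)·(+3.0)] / -18725 = -0.01923
|∇h| = √(-0.01415² + -0.01923²) = 0.02387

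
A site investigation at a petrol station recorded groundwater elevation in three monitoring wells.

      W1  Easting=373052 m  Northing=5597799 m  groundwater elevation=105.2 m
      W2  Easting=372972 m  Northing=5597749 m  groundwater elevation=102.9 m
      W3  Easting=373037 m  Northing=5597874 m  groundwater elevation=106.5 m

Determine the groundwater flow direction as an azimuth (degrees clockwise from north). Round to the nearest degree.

218°

Differences from W1: to W2 (Δx, Δy, Δh) = (-80, -50, -2.3); to W3 = (-15, 75, +1.3).
Determinant of the coordinate differences = (-80)·75 − (-15)·(-50) = -6750.
∂h/∂x = [(-2.3)·75 − (+1.3)·(-50)] / -6750 = +0.01593
∂h/∂y = [(-80)·(+1.3) − (-15)·(-2.3)] / -6750 = +0.02052
Flow direction (−∇h) has components (-0.01593 E, -0.02052 N).
Azimuth = atan2(E, N) = atan2(-0.01593, -0.02052) = 217.8° ≈ 218°.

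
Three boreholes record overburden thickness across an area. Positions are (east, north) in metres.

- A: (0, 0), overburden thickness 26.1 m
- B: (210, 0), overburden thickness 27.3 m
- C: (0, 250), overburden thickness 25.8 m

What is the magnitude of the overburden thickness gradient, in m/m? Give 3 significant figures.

∂d/∂x = (27.3 − 26.1) / (210 − 0) = +0.005714
∂d/∂y = (25.8 − 26.1) / (250 − 0) = -0.001200
|∇f| = √(0.005714² + -0.001200²) = 0.005839 m/m

0.00584 m/m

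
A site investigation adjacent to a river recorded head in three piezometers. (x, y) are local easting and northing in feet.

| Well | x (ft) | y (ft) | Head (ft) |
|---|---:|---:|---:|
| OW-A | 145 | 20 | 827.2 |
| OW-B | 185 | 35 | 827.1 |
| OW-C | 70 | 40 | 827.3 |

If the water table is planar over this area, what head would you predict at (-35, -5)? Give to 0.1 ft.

With h = a·x + b·y + c and OW-A as origin, the differences give:
  40·a + 15·b = -0.1
  (-75)·a + 20·b = +0.1
Eliminate b (×20 and ×15, subtract): 1925·a = -3.50 → a = ∂h/∂x = -0.001818
Back-substitute: b = ∂h/∂y = -0.001818.
h(-35, -5) = 827.2 + (-0.001818)·(-180) + (-0.001818)·(-25) = 827.2 +0.327 +0.045 = 827.573 ft.

827.6 ft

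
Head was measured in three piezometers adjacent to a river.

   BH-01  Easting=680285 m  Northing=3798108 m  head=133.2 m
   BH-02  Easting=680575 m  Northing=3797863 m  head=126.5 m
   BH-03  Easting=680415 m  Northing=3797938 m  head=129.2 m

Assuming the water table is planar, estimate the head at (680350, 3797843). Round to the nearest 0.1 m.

128.2 m

With h = a·x + b·y + c and BH-01 as origin, the differences give:
  290·a + (-245)·b = -6.7
  130·a + (-170)·b = -4.0
Eliminate b (×(-170) and ×(-245), subtract): -17450·a = 159.00 → a = ∂h/∂x = -0.009112
Back-substitute: b = ∂h/∂y = +0.01656.
h(680350, 3797843) = 133.2 + (-0.009112)·(65) + (+0.01656)·(-265) = 133.2 -0.592 -4.389 = 128.219 m.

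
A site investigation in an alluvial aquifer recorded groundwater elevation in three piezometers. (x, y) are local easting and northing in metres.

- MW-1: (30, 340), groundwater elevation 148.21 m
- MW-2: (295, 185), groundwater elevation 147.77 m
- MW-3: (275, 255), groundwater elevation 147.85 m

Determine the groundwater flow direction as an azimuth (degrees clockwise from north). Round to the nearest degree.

With h = a·x + b·y + c and MW-1 as origin, the differences give:
  265·a + (-155)·b = -0.44
  245·a + (-85)·b = -0.36
Eliminate b (×(-85) and ×(-155), subtract): 15450·a = -18.400 → a = ∂h/∂x = -0.001191
Back-substitute: b = ∂h/∂y = +0.0008026.
Flow direction (−∇h) has components (+0.001191 E, -0.0008026 N).
Azimuth = atan2(E, N) = atan2(+0.001191, -0.0008026) = 124.0° ≈ 124°.

124°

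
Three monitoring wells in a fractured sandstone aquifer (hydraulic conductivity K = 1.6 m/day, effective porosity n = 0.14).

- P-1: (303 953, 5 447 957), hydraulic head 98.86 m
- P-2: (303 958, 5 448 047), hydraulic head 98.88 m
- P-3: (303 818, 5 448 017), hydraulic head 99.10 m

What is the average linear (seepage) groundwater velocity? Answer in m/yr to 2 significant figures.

With h = a·x + b·y + c and P-1 as origin, the differences give:
  5·a + 90·b = +0.02
  (-135)·a + 60·b = +0.24
Eliminate b (×60 and ×90, subtract): 12450·a = -20.400 → a = ∂h/∂x = -0.001639
Back-substitute: b = ∂h/∂y = +0.0003133.
|∇h| = √(-0.001639² + 0.0003133²) = 0.001669
Seepage velocity v = K·i/n = 1.6 × 0.001669 / 0.14 = 0.01907 m/day = 6.965 m/yr.

7.0 m/yr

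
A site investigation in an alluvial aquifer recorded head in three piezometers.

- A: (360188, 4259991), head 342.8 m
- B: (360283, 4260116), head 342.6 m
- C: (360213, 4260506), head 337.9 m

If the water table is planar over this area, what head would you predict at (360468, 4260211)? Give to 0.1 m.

343.7 m

Differences from A: to B (Δx, Δy, Δh) = (95, 125, -0.2); to C = (25, 515, -4.9).
Determinant of the coordinate differences = 95·515 − 25·125 = 45800.
∂h/∂x = [(-0.2)·515 − (-4.9)·125] / 45800 = +0.01112
∂h/∂y = [95·(-4.9) − 25·(-0.2)] / 45800 = -0.01005
h(360468, 4260211) = 342.8 + (+0.01112)·(280) + (-0.01005)·(220) = 342.8 +3.115 -2.212 = 343.703 m.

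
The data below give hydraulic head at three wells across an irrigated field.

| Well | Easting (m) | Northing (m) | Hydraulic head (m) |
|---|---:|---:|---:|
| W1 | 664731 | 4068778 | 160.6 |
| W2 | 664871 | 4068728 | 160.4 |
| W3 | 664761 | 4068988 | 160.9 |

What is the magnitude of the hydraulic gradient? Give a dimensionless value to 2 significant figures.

With h = a·x + b·y + c and W1 as origin, the differences give:
  140·a + (-50)·b = -0.2
  30·a + 210·b = +0.3
Eliminate b (×210 and ×(-50), subtract): 30900·a = -27.00 → a = ∂h/∂x = -0.0008738
Back-substitute: b = ∂h/∂y = +0.001553.
|∇h| = √(-0.0008738² + 0.001553²) = 0.001782

0.0018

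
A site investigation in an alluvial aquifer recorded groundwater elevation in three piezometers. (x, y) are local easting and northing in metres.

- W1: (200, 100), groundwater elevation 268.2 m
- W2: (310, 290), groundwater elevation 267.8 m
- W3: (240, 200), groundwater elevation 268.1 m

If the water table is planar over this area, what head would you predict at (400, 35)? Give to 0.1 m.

Differences from W1: to W2 (Δx, Δy, Δh) = (110, 190, -0.4); to W3 = (40, 100, -0.1).
Determinant of the coordinate differences = 110·100 − 40·190 = 3400.
∂h/∂x = [(-0.4)·100 − (-0.1)·190] / 3400 = -0.006176
∂h/∂y = [110·(-0.1) − 40·(-0.4)] / 3400 = +0.001471
h(400, 35) = 268.2 + (-0.006176)·(200) + (+0.001471)·(-65) = 268.2 -1.235 -0.096 = 266.869 m.

266.9 m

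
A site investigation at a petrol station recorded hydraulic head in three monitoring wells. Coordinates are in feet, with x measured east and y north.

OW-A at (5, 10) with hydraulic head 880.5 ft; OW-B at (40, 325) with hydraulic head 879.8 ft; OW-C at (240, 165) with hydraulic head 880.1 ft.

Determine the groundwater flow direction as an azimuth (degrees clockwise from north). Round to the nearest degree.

007°

Taking OW-A as reference: OW-B−OW-A = (35, 315, -0.7); OW-C−OW-A = (235, 155, -0.4).
Determinant of the coordinate differences = 35·155 − 235·315 = -68600.
∂h/∂x = [(-0.7)·155 − (-0.4)·315] / -68600 = -0.0002551
∂h/∂y = [35·(-0.4) − 235·(-0.7)] / -68600 = -0.002194
Flow direction (−∇h) has components (+0.0002551 E, +0.002194 N).
Azimuth = atan2(E, N) = atan2(+0.0002551, +0.002194) = 6.6° ≈ 007°.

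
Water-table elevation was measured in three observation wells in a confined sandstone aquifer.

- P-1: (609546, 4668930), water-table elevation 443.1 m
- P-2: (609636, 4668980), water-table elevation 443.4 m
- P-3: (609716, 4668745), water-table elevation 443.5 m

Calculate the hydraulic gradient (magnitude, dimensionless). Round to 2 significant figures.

0.0031

Differences from P-1: to P-2 (Δx, Δy, Δh) = (90, 50, +0.3); to P-3 = (170, -185, +0.4).
Solve a·Δx + b·Δy = Δh: det = 90·(-185) − 170·50 = -25150.
∂h/∂x = [(+0.3)·(-185) − (+0.4)·50] / -25150 = +0.003002
∂h/∂y = [90·(+0.4) − 170·(+0.3)] / -25150 = +0.0005964
|∇h| = √(0.003002² + 0.0005964²) = 0.003061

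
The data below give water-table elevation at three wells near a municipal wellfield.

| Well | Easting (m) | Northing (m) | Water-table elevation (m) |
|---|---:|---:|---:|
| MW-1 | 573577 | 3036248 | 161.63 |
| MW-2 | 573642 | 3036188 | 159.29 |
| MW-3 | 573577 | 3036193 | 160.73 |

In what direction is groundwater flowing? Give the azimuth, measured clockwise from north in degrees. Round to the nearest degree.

128°

With h = a·x + b·y + c and MW-1 as origin, the differences give:
  65·a + (-60)·b = -2.34
  0·a + (-55)·b = -0.90
Eliminate b (×(-55) and ×(-60), subtract): -3575·a = 74.700 → a = ∂h/∂x = -0.02090
Back-substitute: b = ∂h/∂y = +0.01636.
Flow direction (−∇h) has components (+0.02090 E, -0.01636 N).
Azimuth = atan2(E, N) = atan2(+0.02090, -0.01636) = 128.1° ≈ 128°.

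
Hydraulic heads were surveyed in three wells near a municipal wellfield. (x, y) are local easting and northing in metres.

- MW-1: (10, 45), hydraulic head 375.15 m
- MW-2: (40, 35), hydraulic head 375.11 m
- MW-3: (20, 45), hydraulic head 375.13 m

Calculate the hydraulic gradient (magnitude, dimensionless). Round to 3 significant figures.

With h = a·x + b·y + c and MW-1 as origin, the differences give:
  30·a + (-10)·b = -0.04
  10·a + 0·b = -0.02
Eliminate b (×0 and ×(-10), subtract): 100·a = -0.200 → a = ∂h/∂x = -0.002000
Back-substitute: b = ∂h/∂y = -0.002000.
|∇h| = √(-0.002000² + -0.002000²) = 0.002828

0.00283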